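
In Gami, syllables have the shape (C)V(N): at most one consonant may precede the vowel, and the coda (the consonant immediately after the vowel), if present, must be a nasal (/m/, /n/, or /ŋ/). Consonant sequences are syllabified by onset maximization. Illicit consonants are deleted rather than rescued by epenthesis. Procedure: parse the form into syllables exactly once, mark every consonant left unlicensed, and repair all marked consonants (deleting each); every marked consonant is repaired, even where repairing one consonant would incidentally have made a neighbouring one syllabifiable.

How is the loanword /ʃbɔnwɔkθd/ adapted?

The consonants /ʃ/, /k/, /θ/, /d/ cannot be parsed into a legal (C)V(N) syllable (only a nasal (/m/, /n/, or /ŋ/) is licensed in coda position; onsets are limited to one consonant).
Each unlicensed consonant is deleted: /ʃ/, /k/, /θ/, /d/.

bɔnwɔ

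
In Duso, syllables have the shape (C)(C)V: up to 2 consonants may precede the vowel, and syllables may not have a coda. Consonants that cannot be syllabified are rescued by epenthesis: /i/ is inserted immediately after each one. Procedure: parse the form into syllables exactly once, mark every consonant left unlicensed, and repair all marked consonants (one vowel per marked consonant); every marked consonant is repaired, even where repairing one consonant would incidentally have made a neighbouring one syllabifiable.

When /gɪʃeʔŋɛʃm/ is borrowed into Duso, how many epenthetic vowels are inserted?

2

The unsyllabifiable consonants are /ʃ/, /m/; each receives one epenthetic vowel.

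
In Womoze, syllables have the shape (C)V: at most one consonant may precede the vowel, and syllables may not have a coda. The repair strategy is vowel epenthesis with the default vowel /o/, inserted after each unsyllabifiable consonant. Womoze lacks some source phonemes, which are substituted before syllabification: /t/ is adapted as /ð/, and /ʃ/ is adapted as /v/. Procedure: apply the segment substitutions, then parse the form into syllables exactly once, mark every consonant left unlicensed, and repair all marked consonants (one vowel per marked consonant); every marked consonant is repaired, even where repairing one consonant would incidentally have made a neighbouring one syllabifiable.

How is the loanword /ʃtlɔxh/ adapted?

voðolɔxoho

Substitution: /ʃ/ → /v/, /t/ → /ð/, giving /vðlɔxh/.
Syllabifying with onset maximization leaves /v/, /ð/, /x/, /h/ stranded (no codas are permitted; onsets are limited to one consonant).
Inserting the epenthetic vowel yields /v/ → /vo/, /ð/ → /ðo/, /x/ → /xo/, /h/ → /ho/.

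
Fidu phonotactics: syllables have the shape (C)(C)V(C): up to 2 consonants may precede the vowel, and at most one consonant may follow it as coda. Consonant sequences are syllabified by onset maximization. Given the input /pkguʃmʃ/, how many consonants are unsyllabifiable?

The consonants /p/, /m/, /ʃ/ cannot be parsed into a legal (C)(C)V(C) syllable (at most one coda consonant is licensed; onsets may contain at most 2 consonants).

3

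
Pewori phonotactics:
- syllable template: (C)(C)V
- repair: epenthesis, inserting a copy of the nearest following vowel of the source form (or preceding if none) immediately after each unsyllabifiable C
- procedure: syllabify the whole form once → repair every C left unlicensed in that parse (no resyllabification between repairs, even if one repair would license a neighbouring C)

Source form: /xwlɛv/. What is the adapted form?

Syllabifying with onset maximization leaves /x/, /v/ stranded (no codas are permitted; onsets may contain at most 2 consonants).
Epenthesis after each stranded consonant: /x/ → /xɛ/, /v/ → /vɛ/.

xɛwlɛvɛ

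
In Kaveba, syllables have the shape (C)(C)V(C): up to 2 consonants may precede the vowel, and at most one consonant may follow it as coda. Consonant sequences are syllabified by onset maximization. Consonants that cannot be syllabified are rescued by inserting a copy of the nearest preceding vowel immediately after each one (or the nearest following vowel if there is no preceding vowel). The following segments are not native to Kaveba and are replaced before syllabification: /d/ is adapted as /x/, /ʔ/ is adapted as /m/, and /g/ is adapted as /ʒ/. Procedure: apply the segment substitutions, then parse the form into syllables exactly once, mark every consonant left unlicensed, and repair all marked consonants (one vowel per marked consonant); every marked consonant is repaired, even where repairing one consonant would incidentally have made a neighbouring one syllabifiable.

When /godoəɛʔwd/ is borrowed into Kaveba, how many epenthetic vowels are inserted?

After substitution the input is /ʒoxoəɛmwx/.
The unsyllabifiable consonants are /w/, /x/; each receives one epenthetic vowel.

2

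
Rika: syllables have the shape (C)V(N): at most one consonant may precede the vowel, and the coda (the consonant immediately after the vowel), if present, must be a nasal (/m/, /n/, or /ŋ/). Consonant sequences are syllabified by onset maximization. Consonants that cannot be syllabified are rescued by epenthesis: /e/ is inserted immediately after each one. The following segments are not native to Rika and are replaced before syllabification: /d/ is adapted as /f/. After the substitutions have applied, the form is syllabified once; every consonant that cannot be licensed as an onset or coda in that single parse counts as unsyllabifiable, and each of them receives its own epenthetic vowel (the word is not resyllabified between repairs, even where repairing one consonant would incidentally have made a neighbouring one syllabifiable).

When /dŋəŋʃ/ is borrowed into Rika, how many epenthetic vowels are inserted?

2

After substitution the input is /fŋəŋʃ/.
The unsyllabifiable consonants are /f/, /ʃ/; each receives one epenthetic vowel.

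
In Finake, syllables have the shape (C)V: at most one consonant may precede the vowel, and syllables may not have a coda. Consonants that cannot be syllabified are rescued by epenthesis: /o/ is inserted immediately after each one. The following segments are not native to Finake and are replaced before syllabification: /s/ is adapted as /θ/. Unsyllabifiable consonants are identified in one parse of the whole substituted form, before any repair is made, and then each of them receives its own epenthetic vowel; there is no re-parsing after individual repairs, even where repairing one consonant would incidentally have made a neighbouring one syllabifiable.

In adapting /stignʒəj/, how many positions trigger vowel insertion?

After substitution the input is /θtignʒəj/.
The unsyllabifiable consonants are /θ/, /g/, /n/, /j/; each receives one epenthetic vowel.

4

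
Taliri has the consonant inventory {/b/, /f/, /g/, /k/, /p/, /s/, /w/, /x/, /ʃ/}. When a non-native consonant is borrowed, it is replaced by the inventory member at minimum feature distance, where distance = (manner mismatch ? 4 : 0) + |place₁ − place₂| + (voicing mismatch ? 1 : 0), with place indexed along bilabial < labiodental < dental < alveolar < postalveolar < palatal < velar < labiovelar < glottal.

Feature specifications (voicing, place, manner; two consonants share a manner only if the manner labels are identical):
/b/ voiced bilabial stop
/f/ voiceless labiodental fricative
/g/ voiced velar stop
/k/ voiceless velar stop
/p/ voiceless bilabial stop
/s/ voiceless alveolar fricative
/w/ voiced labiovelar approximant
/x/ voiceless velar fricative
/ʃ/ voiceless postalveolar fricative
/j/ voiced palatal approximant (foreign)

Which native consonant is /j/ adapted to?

w

/w/ is closest: same manner (approximant), place distance 2 (palatal→labiovelar), same voicing; total 2. Next closest is /g/ at distance 5.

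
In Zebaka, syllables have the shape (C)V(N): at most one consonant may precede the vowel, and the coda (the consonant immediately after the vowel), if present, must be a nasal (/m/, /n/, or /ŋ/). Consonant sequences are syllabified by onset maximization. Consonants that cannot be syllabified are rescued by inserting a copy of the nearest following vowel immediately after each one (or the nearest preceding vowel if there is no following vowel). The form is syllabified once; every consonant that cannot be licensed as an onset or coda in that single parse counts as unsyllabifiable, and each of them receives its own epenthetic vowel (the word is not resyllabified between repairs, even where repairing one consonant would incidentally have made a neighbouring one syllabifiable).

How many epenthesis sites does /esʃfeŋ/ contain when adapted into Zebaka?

2

The unsyllabifiable consonants are /s/, /ʃ/; each receives one epenthetic vowel.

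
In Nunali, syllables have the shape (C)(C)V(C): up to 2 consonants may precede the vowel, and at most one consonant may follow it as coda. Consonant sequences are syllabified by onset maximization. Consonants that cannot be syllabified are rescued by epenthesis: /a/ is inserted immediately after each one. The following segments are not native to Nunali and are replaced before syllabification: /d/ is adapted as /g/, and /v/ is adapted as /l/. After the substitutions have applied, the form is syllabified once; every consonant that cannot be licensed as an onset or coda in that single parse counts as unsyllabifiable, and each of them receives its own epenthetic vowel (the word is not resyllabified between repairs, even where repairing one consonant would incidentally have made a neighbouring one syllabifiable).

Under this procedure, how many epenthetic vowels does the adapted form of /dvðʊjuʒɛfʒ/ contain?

After substitution the input is /glðʊjuʒɛfʒ/.
The unsyllabifiable consonants are /g/, /ʒ/; each receives one epenthetic vowel.

2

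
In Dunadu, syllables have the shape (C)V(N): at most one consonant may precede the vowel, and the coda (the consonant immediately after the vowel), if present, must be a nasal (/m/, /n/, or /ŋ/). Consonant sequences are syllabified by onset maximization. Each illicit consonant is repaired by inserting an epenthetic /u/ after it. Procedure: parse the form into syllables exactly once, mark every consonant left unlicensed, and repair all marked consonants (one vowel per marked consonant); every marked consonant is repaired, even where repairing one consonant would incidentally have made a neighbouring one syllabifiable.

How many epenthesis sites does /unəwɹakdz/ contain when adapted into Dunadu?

The unsyllabifiable consonants are /w/, /k/, /d/, /z/; each receives one epenthetic vowel.

4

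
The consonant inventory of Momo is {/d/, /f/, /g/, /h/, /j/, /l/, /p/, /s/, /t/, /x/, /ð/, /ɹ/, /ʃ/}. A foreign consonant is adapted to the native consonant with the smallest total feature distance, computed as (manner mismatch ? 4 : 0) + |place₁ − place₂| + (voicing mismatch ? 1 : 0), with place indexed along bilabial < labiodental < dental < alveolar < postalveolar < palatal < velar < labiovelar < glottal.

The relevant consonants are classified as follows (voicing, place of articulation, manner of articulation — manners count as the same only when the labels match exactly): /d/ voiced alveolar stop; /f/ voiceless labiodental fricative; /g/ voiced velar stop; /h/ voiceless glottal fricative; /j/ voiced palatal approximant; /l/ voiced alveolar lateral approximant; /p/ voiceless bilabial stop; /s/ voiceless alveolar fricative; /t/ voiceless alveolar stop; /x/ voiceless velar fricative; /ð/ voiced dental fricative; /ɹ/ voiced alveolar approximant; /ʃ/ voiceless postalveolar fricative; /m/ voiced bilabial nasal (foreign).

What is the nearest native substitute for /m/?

p

/p/ is closest: manner differs (nasal→stop, +4), place distance 0 (bilabial→bilabial), voicing differs (+1); total 5. Next closest is /f/ at distance 6.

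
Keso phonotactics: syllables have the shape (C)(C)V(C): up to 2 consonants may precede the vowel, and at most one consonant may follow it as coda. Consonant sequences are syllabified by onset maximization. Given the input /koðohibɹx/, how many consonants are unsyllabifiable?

Syllabifying with onset maximization leaves /ɹ/, /x/ stranded (at most one coda consonant is licensed; onsets may contain at most 2 consonants).

2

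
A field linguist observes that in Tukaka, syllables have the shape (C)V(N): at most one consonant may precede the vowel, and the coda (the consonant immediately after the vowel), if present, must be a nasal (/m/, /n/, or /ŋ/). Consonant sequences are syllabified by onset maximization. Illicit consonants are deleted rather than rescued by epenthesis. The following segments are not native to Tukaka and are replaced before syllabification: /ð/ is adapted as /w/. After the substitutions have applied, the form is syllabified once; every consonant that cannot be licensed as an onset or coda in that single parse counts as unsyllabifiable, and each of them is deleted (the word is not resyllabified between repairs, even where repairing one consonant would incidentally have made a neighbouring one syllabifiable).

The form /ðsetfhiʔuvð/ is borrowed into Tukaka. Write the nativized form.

Substitution: /ð/ → /w/, giving /wsetfhiʔuvw/.
Syllabifying with onset maximization leaves /w/, /t/, /f/, /v/, /w/ stranded (only a nasal (/m/, /n/, or /ŋ/) is licensed in coda position; onsets are limited to one consonant).
Deleting the stranded consonants removes /w/, /t/, /f/, /v/, /w/.

sehiʔu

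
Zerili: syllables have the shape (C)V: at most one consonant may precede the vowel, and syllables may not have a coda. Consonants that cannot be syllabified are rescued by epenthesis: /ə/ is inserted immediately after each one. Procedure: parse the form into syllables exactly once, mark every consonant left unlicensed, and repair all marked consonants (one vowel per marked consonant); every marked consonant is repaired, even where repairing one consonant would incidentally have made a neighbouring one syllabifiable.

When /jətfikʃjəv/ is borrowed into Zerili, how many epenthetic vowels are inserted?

The unsyllabifiable consonants are /t/, /k/, /ʃ/, /v/; each receives one epenthetic vowel.

4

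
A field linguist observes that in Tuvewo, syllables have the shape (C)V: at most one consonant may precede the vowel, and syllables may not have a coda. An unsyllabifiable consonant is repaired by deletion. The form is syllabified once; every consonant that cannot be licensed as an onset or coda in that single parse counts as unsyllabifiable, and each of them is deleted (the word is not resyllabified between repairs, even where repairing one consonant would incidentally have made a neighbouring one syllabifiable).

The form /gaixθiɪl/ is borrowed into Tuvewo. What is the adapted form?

Syllabifying with onset maximization leaves /x/, /l/ stranded (no codas are permitted; onsets are limited to one consonant).
Deletion applies to /x/, /l/.

gaiθiɪ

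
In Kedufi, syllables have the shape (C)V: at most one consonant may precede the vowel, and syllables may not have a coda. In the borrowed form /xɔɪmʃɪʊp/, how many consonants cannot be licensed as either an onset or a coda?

2

Under (C)V, the unsyllabifiable consonants are /m/, /p/ (no codas are permitted; onsets are limited to one consonant).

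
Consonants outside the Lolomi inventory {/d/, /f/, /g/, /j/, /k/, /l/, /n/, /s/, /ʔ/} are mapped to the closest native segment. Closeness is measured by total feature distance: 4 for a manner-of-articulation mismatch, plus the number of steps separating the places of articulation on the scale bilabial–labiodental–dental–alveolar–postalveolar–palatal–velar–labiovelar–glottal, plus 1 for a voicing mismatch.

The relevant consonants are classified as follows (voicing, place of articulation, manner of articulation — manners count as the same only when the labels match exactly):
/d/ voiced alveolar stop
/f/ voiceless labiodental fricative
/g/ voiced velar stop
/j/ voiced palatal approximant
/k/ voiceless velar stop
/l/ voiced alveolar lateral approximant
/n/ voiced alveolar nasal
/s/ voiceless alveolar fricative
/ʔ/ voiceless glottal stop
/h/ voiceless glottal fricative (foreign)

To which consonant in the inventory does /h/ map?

ʔ

/ʔ/ is closest: manner differs (fricative→stop, +4), place distance 0 (glottal→glottal), same voicing; total 4. Next closest is /s/ at distance 5.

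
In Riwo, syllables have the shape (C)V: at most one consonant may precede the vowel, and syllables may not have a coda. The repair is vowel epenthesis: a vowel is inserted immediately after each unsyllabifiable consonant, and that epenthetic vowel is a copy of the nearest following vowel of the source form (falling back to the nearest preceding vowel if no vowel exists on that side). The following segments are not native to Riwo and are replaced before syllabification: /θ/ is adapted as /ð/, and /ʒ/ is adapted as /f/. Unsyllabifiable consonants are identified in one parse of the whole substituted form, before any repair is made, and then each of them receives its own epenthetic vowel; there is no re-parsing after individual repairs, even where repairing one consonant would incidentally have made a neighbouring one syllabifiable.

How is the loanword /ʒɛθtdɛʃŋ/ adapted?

Substitution: /ʒ/ → /f/, /θ/ → /ð/, giving /fɛðtdɛʃŋ/.
Under (C)V, the unsyllabifiable consonants are /ð/, /t/, /ʃ/, /ŋ/ (no codas are permitted; onsets are limited to one consonant).
Epenthesis after each stranded consonant: /ð/ → /ðɛ/, /t/ → /tɛ/, /ʃ/ → /ʃɛ/, /ŋ/ → /ŋɛ/.

fɛðɛtɛdɛʃɛŋɛ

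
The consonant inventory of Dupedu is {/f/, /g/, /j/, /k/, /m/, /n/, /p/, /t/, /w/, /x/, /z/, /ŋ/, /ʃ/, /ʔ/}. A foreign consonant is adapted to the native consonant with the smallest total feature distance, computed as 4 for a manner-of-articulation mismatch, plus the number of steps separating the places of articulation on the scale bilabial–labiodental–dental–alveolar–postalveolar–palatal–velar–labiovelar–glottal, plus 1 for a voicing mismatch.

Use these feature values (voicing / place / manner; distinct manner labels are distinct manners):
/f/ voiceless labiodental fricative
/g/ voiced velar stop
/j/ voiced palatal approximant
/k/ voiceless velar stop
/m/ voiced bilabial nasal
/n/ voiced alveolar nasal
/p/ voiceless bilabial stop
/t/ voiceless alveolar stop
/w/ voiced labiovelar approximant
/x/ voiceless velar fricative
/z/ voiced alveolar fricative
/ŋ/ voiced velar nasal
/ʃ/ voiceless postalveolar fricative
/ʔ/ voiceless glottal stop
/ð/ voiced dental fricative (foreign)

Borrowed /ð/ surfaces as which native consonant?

/z/ is closest: same manner (fricative), place distance 1 (dental→alveolar), same voicing; total 1. Next closest is /f/ at distance 2.

z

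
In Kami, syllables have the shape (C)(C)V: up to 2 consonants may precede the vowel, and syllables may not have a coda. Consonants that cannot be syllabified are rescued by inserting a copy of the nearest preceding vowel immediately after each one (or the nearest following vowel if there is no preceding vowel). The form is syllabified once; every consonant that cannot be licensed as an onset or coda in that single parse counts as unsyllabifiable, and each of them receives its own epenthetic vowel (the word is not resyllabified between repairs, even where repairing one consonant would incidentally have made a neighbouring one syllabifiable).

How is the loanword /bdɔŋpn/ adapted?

Under (C)(C)V, the unsyllabifiable consonants are /ŋ/, /p/, /n/ (no codas are permitted; onsets may contain at most 2 consonants).
Epenthesis after each stranded consonant: /ŋ/ → /ŋɔ/, /p/ → /pɔ/, /n/ → /nɔ/.

bdɔŋɔpɔnɔ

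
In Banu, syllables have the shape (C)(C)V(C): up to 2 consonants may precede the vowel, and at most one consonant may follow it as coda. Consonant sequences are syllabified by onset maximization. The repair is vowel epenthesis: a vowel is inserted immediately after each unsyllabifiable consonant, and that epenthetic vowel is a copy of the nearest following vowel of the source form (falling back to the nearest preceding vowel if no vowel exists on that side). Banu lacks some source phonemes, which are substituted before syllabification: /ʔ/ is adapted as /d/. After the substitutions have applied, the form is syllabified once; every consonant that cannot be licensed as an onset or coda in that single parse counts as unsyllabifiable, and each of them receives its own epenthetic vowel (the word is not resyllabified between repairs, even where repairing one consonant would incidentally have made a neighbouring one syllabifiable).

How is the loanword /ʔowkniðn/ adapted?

dowkniðni

Substitution: /ʔ/ → /d/, giving /dowkniðn/.
Under (C)(C)V(C), the unsyllabifiable consonants are /n/ (at most one coda consonant is licensed; onsets may contain at most 2 consonants).
Epenthesis after each stranded consonant: /n/ → /ni/.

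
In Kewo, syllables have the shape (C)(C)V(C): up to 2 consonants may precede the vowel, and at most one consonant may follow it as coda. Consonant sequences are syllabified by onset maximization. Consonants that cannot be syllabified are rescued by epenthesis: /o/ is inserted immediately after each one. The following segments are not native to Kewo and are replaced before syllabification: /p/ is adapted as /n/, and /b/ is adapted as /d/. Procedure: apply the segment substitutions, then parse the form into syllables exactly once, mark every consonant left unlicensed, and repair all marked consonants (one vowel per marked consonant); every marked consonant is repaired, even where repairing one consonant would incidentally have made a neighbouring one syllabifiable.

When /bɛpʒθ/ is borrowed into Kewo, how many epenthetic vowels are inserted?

After substitution the input is /dɛnʒθ/.
The unsyllabifiable consonants are /ʒ/, /θ/; each receives one epenthetic vowel.

2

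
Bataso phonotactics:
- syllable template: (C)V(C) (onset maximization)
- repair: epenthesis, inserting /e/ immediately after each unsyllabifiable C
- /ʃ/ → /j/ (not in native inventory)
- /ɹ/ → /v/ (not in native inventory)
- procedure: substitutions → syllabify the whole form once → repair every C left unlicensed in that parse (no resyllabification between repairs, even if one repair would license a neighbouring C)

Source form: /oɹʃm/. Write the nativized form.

ovjeme

Substitution: /ɹ/ → /v/, /ʃ/ → /j/, giving /ovjm/.
Under (C)V(C), the unsyllabifiable consonants are /j/, /m/ (at most one coda consonant is licensed; onsets are limited to one consonant).
Each unlicensed consonant becomes the onset of a new syllable: /j/ → /je/, /m/ → /me/.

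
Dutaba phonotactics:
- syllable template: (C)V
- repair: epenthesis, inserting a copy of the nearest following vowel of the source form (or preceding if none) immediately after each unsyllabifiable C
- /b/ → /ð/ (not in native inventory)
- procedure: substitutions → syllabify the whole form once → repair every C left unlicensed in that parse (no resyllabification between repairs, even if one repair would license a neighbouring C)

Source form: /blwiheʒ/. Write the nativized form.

Substitution: /b/ → /ð/, giving /ðlwiheʒ/.
The consonants /ð/, /l/, /ʒ/ cannot be parsed into a legal (C)V syllable (no codas are permitted; onsets are limited to one consonant).
Inserting the epenthetic vowel yields /ð/ → /ði/, /l/ → /li/, /ʒ/ → /ʒe/.

ðiliwiheʒe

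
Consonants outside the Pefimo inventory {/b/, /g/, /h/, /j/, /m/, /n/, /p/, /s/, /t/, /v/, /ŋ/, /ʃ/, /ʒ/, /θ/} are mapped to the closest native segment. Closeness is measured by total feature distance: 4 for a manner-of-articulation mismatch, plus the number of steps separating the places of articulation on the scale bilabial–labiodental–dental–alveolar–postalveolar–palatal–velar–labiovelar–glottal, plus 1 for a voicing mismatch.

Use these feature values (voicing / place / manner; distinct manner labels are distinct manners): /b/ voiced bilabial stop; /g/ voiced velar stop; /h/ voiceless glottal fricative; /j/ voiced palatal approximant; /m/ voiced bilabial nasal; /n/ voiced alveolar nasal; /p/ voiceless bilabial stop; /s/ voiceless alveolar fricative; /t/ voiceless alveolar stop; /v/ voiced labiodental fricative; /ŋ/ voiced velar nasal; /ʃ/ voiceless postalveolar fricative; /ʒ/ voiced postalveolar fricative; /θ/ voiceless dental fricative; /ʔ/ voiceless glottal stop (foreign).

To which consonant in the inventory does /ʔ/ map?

g

/g/ is closest: same manner (stop), place distance 2 (glottal→velar), voicing differs (+1); total 3. Next closest is /h/ at distance 4.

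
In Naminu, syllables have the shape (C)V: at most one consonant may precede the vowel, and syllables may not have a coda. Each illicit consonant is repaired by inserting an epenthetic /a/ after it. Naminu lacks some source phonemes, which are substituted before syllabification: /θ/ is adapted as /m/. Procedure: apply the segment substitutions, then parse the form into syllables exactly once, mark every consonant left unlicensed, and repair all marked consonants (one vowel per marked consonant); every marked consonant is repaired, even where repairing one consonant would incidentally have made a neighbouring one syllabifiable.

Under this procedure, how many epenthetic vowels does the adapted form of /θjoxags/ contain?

3

After substitution the input is /mjoxags/.
The unsyllabifiable consonants are /m/, /g/, /s/; each receives one epenthetic vowel.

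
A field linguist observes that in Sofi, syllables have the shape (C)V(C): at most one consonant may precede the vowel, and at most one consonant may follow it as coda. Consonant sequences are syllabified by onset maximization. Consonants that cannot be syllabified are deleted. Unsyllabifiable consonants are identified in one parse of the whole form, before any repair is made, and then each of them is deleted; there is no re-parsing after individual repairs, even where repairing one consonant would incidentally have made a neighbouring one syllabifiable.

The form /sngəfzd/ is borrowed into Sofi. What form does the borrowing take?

Syllabifying with onset maximization leaves /s/, /n/, /z/, /d/ stranded (at most one coda consonant is licensed; onsets are limited to one consonant).
Deleting the stranded consonants removes /s/, /n/, /z/, /d/.

gəf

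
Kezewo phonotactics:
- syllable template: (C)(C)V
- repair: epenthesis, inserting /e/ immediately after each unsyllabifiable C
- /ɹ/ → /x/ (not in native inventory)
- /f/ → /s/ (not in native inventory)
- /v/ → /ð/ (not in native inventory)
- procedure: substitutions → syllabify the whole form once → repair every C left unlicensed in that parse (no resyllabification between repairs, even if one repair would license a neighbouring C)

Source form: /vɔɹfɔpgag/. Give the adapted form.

ðɔxsɔpgage

Substitution: /v/ → /ð/, /ɹ/ → /x/, /f/ → /s/, giving /ðɔxsɔpgag/.
Syllabifying with onset maximization leaves /g/ stranded (no codas are permitted; onsets may contain at most 2 consonants).
Inserting the epenthetic vowel yields /g/ → /ge/.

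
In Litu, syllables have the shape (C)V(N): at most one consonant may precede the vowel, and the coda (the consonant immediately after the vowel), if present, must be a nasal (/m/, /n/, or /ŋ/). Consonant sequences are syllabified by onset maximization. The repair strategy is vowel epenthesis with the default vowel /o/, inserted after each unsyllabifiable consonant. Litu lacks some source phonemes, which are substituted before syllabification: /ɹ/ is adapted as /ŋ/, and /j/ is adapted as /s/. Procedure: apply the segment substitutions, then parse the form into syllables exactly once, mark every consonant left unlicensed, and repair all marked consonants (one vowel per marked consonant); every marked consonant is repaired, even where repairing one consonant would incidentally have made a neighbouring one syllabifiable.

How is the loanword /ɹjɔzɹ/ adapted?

Substitution: /ɹ/ → /ŋ/, /j/ → /s/, giving /ŋsɔzŋ/.
Syllabifying with onset maximization leaves /ŋ/, /z/, /ŋ/ stranded (only a nasal (/m/, /n/, or /ŋ/) is licensed in coda position; onsets are limited to one consonant).
Each unlicensed consonant becomes the onset of a new syllable: /ŋ/ → /ŋo/, /z/ → /zo/, /ŋ/ → /ŋo/.

ŋosɔzoŋo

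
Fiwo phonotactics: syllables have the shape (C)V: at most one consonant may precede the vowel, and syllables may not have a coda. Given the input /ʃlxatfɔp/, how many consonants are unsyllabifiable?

4

Syllabifying with onset maximization leaves /ʃ/, /l/, /t/, /p/ stranded (no codas are permitted; onsets are limited to one consonant).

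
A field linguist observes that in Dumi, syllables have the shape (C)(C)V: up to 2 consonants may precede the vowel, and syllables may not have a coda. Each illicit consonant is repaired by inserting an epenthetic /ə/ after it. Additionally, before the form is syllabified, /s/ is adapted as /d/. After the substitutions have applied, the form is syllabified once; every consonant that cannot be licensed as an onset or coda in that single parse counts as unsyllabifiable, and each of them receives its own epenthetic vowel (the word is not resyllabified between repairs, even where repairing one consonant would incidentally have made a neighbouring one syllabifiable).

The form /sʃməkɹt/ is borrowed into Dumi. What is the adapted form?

Substitution: /s/ → /d/, giving /dʃməkɹt/.
The consonants /d/, /k/, /ɹ/, /t/ cannot be parsed into a legal (C)(C)V syllable (no codas are permitted; onsets may contain at most 2 consonants).
Epenthesis after each stranded consonant: /d/ → /də/, /k/ → /kə/, /ɹ/ → /ɹə/, /t/ → /tə/.

dəʃməkəɹətə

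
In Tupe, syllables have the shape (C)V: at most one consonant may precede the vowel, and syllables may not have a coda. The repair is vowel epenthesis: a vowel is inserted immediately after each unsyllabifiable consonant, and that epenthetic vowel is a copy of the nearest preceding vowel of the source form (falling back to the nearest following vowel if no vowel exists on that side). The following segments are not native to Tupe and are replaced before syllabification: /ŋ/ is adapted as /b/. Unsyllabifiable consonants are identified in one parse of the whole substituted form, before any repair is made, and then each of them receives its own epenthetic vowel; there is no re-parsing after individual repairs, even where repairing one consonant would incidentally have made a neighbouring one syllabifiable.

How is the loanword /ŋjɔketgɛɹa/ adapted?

bɔjɔketegɛɹa

Substitution: /ŋ/ → /b/, giving /bjɔketgɛɹa/.
Syllabifying with onset maximization leaves /b/, /t/ stranded (no codas are permitted; onsets are limited to one consonant).
Epenthesis after each stranded consonant: /b/ → /bɔ/, /t/ → /te/.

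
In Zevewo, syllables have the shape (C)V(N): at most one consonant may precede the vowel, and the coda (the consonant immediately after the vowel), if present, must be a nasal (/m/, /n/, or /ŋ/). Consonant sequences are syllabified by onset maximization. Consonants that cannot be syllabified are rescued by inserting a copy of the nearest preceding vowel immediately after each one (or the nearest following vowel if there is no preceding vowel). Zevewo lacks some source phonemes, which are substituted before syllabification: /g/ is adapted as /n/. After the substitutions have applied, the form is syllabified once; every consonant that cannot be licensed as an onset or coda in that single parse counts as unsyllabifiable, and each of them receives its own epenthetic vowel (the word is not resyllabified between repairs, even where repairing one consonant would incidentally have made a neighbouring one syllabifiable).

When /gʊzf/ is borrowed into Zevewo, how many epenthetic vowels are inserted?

2

After substitution the input is /nʊzf/.
The unsyllabifiable consonants are /z/, /f/; each receives one epenthetic vowel.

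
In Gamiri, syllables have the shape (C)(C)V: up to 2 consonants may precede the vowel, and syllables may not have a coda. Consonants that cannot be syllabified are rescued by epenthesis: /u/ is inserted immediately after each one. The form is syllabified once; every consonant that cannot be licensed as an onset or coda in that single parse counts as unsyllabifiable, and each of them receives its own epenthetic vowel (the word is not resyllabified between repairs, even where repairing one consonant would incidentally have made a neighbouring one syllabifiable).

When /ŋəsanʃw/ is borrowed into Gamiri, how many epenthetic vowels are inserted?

The unsyllabifiable consonants are /n/, /ʃ/, /w/; each receives one epenthetic vowel.

3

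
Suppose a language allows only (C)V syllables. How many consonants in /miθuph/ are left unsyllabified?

2

The consonants /p/, /h/ cannot be parsed into a legal (C)V syllable (no codas are permitted; onsets are limited to one consonant).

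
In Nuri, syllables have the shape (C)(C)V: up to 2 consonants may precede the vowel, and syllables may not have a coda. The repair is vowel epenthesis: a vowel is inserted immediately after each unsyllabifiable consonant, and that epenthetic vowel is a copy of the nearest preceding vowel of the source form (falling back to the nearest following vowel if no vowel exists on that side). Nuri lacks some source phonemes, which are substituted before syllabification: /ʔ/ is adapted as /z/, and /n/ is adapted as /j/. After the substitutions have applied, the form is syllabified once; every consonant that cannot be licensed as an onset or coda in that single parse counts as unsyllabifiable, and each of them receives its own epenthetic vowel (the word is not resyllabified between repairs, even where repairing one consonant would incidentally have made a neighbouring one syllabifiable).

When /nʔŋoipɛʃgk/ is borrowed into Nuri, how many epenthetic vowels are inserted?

4

After substitution the input is /jzŋoipɛʃgk/.
The unsyllabifiable consonants are /j/, /ʃ/, /g/, /k/; each receives one epenthetic vowel.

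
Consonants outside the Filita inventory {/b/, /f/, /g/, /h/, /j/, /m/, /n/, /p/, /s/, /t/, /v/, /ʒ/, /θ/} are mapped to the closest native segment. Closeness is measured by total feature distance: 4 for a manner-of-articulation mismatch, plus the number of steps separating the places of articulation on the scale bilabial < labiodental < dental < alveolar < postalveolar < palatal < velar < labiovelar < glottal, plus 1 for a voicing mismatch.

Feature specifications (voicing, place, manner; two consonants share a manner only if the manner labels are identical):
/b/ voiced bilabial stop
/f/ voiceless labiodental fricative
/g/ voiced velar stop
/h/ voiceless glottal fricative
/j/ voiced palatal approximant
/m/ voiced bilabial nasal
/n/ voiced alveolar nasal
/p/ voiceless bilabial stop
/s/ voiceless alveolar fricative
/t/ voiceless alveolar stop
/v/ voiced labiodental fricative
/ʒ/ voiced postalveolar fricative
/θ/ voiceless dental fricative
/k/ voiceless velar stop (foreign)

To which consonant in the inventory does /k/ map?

g

/g/ is closest: same manner (stop), place distance 0 (velar→velar), voicing differs (+1); total 1. Next closest is /t/ at distance 3.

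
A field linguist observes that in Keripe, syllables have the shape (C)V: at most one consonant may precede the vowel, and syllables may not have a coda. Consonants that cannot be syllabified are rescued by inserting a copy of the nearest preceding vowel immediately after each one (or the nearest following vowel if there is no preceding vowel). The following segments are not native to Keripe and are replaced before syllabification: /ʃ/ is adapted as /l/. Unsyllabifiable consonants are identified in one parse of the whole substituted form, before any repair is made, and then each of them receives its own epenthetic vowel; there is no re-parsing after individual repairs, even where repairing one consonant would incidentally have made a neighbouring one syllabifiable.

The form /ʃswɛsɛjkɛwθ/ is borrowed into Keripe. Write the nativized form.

Substitution: /ʃ/ → /l/, giving /lswɛsɛjkɛwθ/.
Syllabifying with onset maximization leaves /l/, /s/, /j/, /w/, /θ/ stranded (no codas are permitted; onsets are limited to one consonant).
Inserting the epenthetic vowel yields /l/ → /lɛ/, /s/ → /sɛ/, /j/ → /jɛ/, /w/ → /wɛ/, /θ/ → /θɛ/.

lɛsɛwɛsɛjɛkɛwɛθɛ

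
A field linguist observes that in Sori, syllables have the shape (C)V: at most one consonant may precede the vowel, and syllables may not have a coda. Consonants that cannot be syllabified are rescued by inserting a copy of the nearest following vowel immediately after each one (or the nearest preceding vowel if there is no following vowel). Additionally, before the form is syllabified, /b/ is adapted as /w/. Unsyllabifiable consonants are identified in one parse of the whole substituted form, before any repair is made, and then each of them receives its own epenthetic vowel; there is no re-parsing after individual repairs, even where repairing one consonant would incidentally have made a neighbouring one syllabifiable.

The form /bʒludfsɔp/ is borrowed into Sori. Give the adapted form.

Substitution: /b/ → /w/, giving /wʒludfsɔp/.
The consonants /w/, /ʒ/, /d/, /f/, /p/ cannot be parsed into a legal (C)V syllable (no codas are permitted; onsets are limited to one consonant).
Epenthesis after each stranded consonant: /w/ → /wu/, /ʒ/ → /ʒu/, /d/ → /dɔ/, /f/ → /fɔ/, /p/ → /pɔ/.

wuʒuludɔfɔsɔpɔ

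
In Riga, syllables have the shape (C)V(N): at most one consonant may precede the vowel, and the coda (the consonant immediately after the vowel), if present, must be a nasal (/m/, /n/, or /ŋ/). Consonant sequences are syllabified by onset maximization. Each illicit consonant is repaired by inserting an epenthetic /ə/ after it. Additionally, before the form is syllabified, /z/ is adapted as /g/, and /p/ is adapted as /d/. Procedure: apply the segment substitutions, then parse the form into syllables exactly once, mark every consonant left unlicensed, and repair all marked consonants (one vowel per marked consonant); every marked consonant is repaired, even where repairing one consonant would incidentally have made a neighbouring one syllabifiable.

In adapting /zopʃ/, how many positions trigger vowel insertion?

After substitution the input is /godʃ/.
The unsyllabifiable consonants are /d/, /ʃ/; each receives one epenthetic vowel.

2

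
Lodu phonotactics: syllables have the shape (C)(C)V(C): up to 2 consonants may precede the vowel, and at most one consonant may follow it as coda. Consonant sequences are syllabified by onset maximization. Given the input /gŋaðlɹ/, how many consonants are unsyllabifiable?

2

Syllabifying with onset maximization leaves /l/, /ɹ/ stranded (at most one coda consonant is licensed; onsets may contain at most 2 consonants).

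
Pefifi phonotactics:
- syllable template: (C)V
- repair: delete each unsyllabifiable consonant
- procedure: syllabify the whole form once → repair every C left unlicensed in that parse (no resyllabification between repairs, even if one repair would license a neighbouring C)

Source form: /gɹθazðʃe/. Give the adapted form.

θaʃe

Syllabifying with onset maximization leaves /g/, /ɹ/, /z/, /ð/ stranded (no codas are permitted; onsets are limited to one consonant).
Each unlicensed consonant is deleted: /g/, /ɹ/, /z/, /ð/.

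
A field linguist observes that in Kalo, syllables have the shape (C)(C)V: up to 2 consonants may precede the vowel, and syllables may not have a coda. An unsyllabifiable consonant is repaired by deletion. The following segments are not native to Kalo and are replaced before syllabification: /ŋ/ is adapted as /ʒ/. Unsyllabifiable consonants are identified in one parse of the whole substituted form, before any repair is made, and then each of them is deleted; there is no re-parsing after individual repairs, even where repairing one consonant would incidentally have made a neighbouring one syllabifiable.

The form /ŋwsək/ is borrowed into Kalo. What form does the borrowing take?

Substitution: /ŋ/ → /ʒ/, giving /ʒwsək/.
Under (C)(C)V, the unsyllabifiable consonants are /ʒ/, /k/ (no codas are permitted; onsets may contain at most 2 consonants).
Deleting the stranded consonants removes /ʒ/, /k/.

wsə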